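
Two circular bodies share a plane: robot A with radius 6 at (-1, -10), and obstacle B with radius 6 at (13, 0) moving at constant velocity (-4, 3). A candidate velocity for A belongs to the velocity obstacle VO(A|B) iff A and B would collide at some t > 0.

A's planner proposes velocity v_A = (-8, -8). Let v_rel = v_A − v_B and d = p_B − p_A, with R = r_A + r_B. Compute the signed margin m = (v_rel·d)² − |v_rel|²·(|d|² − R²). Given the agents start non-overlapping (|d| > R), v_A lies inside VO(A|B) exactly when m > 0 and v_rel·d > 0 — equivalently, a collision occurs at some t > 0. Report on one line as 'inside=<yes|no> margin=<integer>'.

d = (14, 10),  |d|² = 296;  R = 6+6 = 12,  c = 296−12² = 152
v_rel = (-4, -11),  |v_rel|² = 137;  v_rel·d = (-4)·(14) + (-11)·(10) = -166
137·t² + 332·t + 152 = 0  ⇒  m = (-166)² − 137·152 = 6732
m = 6732 > 0,  v_rel·d = -166 < 0  ⇒  outside

inside=no margin=6732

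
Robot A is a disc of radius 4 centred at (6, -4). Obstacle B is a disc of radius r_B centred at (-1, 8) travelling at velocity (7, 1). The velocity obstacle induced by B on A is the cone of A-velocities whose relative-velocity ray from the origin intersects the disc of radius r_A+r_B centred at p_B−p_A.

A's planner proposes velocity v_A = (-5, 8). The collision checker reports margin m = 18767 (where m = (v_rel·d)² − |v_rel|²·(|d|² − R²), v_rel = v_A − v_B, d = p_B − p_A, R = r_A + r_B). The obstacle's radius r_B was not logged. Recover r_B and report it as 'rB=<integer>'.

m = 18767
d = (-7, 12);  v_rel = (-12, 7),  |v_rel|² = 193
v_rel×d = (-12)·(12) − (7)·(-7) = -95
since m = R²·193 − (-95)²:  R² = (9025 + 18767) / 193 = 144
R = √144 = 12  ⇒  r_B = 12 − 4 = 8

rB=8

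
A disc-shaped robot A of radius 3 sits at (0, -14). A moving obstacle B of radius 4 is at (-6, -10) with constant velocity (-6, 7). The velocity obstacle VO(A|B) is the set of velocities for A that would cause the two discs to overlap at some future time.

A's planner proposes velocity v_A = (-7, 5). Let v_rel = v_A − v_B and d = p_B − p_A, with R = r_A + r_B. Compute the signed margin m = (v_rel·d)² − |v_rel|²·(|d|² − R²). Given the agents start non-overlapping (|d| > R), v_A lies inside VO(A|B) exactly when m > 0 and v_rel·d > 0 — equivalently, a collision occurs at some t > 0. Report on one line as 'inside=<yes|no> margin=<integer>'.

d = (-6, 4),  |d|² = 52;  R = 3+4 = 7,  c = 52−7² = 3
v_rel = (-1, -2),  |v_rel|² = 5;  v_rel·d = (-1)·(-6) + (-2)·(4) = -2
5·t² + 4·t + 3 = 0  ⇒  m = (-2)² − 5·3 = -11
m = -11 < 0,  v_rel·d = -2 < 0  ⇒  outside

inside=no margin=-11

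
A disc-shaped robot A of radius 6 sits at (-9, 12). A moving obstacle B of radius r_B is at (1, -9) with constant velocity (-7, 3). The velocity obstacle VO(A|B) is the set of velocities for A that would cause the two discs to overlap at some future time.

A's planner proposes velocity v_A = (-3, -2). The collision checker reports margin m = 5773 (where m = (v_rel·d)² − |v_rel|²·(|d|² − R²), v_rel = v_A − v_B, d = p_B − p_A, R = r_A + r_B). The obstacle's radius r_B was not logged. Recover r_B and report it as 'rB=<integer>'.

m = 5773
d = (10, -21);  v_rel = (4, -5),  |v_rel|² = 41
v_rel×d = (4)·(-21) − (-5)·(10) = -34
since m = R²·41 − (-34)²:  R² = (1156 + 5773) / 41 = 169
R = √169 = 13  ⇒  r_B = 13 − 6 = 7

rB=7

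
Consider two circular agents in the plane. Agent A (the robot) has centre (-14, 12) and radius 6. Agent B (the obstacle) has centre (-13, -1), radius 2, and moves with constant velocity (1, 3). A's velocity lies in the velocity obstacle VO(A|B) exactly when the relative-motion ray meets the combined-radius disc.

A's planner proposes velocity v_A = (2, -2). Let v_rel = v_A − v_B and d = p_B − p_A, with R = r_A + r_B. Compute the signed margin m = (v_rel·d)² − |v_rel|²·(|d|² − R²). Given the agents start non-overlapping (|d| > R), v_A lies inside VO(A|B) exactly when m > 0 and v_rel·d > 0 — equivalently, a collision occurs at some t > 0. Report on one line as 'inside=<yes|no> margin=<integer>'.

d = (1, -13),  |d|² = 170;  R = 6+2 = 8,  c = 170−8² = 106
v_rel = (1, -5),  |v_rel|² = 26;  v_rel·d = (1)·(1) + (-5)·(-13) = 66
26·t² − 132·t + 106 = 0  ⇒  m = 66² − 26·106 = 1600
m = 1600 > 0,  v_rel·d = 66 > 0  ⇒  inside

inside=yes margin=1600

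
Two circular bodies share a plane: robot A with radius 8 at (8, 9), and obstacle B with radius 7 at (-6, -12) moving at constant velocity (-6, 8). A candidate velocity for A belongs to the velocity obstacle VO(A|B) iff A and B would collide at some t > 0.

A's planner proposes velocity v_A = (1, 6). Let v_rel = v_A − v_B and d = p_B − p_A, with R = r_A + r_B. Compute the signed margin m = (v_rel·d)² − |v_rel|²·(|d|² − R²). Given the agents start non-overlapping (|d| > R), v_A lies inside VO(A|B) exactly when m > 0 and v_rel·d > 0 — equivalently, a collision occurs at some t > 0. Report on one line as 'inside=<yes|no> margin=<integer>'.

d = (-14, -21),  |d|² = 637;  R = 8+7 = 15,  c = 637−15² = 412
v_rel = (7, -2),  |v_rel|² = 53;  v_rel·d = (7)·(-14) + (-2)·(-21) = -56
53·t² + 112·t + 412 = 0  ⇒  m = (-56)² − 53·412 = -18700
m = -18700 < 0,  v_rel·d = -56 < 0  ⇒  outside

inside=no margin=-18700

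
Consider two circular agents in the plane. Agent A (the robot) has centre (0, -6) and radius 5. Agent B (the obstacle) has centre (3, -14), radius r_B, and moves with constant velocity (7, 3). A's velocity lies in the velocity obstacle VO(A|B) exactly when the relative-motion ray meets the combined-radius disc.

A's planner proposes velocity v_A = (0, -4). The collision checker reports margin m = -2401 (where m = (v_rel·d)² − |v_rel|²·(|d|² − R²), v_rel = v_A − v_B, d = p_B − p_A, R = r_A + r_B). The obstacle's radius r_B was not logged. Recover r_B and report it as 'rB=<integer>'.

m = -2401
d = (3, -8);  v_rel = (-7, -7),  |v_rel|² = 98
v_rel×d = (-7)·(-8) − (-7)·(3) = 77
since m = R²·98 − 77²:  R² = (5929 + -2401) / 98 = 36
R = √36 = 6  ⇒  r_B = 6 − 5 = 1

rB=1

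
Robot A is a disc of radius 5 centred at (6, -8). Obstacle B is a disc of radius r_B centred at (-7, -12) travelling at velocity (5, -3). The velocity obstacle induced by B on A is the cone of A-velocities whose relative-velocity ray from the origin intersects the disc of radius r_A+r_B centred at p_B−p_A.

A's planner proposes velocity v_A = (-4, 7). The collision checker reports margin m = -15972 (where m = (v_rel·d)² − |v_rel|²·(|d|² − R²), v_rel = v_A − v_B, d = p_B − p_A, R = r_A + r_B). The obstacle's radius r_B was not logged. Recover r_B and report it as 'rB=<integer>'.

m = -15972
d = (-13, -4);  v_rel = (-9, 10),  |v_rel|² = 181
v_rel×d = (-9)·(-4) − (10)·(-13) = 166
since m = R²·181 − 166²:  R² = (27556 + -15972) / 181 = 64
R = √64 = 8  ⇒  r_B = 8 − 5 = 3

rB=3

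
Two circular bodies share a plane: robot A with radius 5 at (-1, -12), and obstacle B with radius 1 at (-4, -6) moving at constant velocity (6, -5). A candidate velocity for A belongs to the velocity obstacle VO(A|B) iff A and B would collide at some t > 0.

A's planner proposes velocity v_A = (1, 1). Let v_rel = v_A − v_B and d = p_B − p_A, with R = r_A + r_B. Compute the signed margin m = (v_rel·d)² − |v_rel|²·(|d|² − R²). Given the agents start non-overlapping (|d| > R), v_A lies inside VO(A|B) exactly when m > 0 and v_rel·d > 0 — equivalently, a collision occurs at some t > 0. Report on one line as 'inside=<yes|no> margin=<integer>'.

d = (-3, 6),  |d|² = 45;  R = 5+1 = 6,  c = 45−6² = 9
v_rel = (-5, 6),  |v_rel|² = 61;  v_rel·d = (-5)·(-3) + (6)·(6) = 51
61·t² − 102·t + 9 = 0  ⇒  m = 51² − 61·9 = 2052
m = 2052 > 0,  v_rel·d = 51 > 0  ⇒  inside

inside=yes margin=2052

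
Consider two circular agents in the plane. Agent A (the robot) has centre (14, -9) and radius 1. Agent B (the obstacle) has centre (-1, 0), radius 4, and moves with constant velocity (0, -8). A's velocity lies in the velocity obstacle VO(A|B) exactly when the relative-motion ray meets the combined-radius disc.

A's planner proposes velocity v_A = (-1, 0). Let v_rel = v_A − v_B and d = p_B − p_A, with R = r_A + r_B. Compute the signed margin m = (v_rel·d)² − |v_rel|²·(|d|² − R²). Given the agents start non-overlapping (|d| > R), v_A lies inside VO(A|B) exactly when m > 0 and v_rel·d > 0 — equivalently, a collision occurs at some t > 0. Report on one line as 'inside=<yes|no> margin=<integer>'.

d = (-15, 9),  |d|² = 306;  R = 1+4 = 5,  c = 306−5² = 281
v_rel = (-1, 8),  |v_rel|² = 65;  v_rel·d = (-1)·(-15) + (8)·(9) = 87
65·t² − 174·t + 281 = 0  ⇒  m = 87² − 65·281 = -10696
m = -10696 < 0,  v_rel·d = 87 > 0  ⇒  outside

inside=no margin=-10696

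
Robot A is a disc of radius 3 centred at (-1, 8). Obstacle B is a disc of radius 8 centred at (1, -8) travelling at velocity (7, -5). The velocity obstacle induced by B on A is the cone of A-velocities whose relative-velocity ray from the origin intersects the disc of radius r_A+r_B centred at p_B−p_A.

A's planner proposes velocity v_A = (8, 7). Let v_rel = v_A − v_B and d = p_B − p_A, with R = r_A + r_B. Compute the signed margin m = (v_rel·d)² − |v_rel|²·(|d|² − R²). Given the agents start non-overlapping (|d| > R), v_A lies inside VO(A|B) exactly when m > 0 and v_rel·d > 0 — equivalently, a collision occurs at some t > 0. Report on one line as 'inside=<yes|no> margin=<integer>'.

d = (2, -16),  |d|² = 260;  R = 3+8 = 11,  c = 260−11² = 139
v_rel = (1, 12),  |v_rel|² = 145;  v_rel·d = (1)·(2) + (12)·(-16) = -190
145·t² + 380·t + 139 = 0  ⇒  m = (-190)² − 145·139 = 15945
m = 15945 > 0,  v_rel·d = -190 < 0  ⇒  outside

inside=no margin=15945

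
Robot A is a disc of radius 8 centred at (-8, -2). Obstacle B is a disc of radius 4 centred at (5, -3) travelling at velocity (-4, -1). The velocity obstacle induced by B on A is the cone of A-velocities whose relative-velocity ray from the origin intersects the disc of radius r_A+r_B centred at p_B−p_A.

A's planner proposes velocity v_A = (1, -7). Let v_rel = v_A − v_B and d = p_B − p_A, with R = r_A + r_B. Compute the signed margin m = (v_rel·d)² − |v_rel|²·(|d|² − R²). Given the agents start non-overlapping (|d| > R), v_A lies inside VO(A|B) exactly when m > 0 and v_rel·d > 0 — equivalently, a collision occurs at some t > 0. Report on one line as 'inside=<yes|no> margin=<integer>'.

d = (13, -1),  |d|² = 170;  R = 8+4 = 12,  c = 170−12² = 26
v_rel = (5, -6),  |v_rel|² = 61;  v_rel·d = (5)·(13) + (-6)·(-1) = 71
61·t² − 142·t + 26 = 0  ⇒  m = 71² − 61·26 = 3455
m = 3455 > 0,  v_rel·d = 71 > 0  ⇒  inside

inside=yes margin=3455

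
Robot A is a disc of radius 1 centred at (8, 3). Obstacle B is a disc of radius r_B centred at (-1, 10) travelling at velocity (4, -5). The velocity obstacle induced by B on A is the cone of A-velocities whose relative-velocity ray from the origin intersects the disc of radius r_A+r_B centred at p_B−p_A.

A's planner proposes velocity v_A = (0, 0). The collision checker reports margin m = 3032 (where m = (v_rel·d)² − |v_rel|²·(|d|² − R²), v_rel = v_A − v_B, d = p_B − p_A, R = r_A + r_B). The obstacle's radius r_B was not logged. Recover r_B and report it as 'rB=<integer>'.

m = 3032
d = (-9, 7);  v_rel = (-4, 5),  |v_rel|² = 41
v_rel×d = (-4)·(7) − (5)·(-9) = 17
since m = R²·41 − 17²:  R² = (289 + 3032) / 41 = 81
R = √81 = 9  ⇒  r_B = 9 − 1 = 8

rB=8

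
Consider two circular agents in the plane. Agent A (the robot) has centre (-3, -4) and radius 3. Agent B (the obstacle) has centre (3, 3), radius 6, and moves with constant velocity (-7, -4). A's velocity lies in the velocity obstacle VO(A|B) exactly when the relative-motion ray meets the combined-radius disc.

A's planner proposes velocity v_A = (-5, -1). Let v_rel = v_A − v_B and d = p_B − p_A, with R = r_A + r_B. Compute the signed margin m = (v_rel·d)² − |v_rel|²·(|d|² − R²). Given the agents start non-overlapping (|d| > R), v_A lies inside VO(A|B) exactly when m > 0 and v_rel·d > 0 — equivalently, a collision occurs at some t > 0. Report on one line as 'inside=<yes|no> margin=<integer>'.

d = (6, 7),  |d|² = 85;  R = 3+6 = 9,  c = 85−9² = 4
v_rel = (2, 3),  |v_rel|² = 13;  v_rel·d = (2)·(6) + (3)·(7) = 33
13·t² − 66·t + 4 = 0  ⇒  m = 33² − 13·4 = 1037
m = 1037 > 0,  v_rel·d = 33 > 0  ⇒  inside

inside=yes margin=1037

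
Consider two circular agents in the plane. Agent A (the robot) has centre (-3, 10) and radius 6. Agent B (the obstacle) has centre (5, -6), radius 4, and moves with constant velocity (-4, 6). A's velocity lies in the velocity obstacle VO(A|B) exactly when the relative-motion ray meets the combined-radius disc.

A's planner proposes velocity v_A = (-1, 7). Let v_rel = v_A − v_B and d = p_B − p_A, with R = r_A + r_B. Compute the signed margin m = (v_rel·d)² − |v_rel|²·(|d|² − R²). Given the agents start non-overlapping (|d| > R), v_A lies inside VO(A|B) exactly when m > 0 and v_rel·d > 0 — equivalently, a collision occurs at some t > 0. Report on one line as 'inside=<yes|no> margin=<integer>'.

d = (8, -16),  |d|² = 320;  R = 6+4 = 10,  c = 320−10² = 220
v_rel = (3, 1),  |v_rel|² = 10;  v_rel·d = (3)·(8) + (1)·(-16) = 8
10·t² − 16·t + 220 = 0  ⇒  m = 8² − 10·220 = -2136
m = -2136 < 0,  v_rel·d = 8 > 0  ⇒  outside

inside=no margin=-2136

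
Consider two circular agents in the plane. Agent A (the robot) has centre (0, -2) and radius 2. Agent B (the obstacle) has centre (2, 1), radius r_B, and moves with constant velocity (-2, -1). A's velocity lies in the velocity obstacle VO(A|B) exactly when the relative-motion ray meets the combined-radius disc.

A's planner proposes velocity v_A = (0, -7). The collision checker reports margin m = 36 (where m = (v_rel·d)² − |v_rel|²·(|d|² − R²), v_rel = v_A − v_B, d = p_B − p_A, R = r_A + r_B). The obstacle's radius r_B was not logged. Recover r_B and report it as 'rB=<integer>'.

m = 36
d = (2, 3);  v_rel = (2, -6),  |v_rel|² = 40
v_rel×d = (2)·(3) − (-6)·(2) = 18
since m = R²·40 − 18²:  R² = (324 + 36) / 40 = 9
R = √9 = 3  ⇒  r_B = 3 − 2 = 1

rB=1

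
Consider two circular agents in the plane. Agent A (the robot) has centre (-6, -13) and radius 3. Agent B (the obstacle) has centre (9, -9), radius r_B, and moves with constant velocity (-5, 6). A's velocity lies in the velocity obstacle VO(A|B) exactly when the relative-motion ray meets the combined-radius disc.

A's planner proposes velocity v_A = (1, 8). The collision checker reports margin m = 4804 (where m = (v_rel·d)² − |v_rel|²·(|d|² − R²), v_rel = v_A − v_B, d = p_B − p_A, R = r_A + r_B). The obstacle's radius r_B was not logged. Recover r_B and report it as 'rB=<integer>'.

m = 4804
d = (15, 4);  v_rel = (6, 2),  |v_rel|² = 40
v_rel×d = (6)·(4) − (2)·(15) = -6
since m = R²·40 − (-6)²:  R² = (36 + 4804) / 40 = 121
R = √121 = 11  ⇒  r_B = 11 − 3 = 8

rB=8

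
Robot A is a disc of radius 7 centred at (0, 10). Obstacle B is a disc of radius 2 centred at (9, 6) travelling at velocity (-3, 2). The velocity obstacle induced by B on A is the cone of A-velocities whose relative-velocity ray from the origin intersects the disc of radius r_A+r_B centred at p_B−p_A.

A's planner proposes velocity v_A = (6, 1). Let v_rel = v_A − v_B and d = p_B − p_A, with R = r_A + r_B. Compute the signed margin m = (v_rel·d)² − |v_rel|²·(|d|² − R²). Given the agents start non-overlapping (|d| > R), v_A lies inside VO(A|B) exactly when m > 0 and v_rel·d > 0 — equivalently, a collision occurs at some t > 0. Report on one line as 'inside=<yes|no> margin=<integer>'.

d = (9, -4),  |d|² = 97;  R = 7+2 = 9,  c = 97−9² = 16
v_rel = (9, -1),  |v_rel|² = 82;  v_rel·d = (9)·(9) + (-1)·(-4) = 85
82·t² − 170·t + 16 = 0  ⇒  m = 85² − 82·16 = 5913
m = 5913 > 0,  v_rel·d = 85 > 0  ⇒  inside

inside=yes margin=5913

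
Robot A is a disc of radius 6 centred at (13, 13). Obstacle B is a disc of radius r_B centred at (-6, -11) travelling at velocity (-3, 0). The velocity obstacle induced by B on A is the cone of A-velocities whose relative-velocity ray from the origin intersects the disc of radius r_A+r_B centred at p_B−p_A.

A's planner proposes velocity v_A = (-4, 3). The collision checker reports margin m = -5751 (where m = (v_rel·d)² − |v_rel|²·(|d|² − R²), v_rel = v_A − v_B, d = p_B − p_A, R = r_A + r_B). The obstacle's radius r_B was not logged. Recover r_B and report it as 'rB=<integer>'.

m = -5751
d = (-19, -24);  v_rel = (-1, 3),  |v_rel|² = 10
v_rel×d = (-1)·(-24) − (3)·(-19) = 81
since m = R²·10 − 81²:  R² = (6561 + -5751) / 10 = 81
R = √81 = 9  ⇒  r_B = 9 − 6 = 3

rB=3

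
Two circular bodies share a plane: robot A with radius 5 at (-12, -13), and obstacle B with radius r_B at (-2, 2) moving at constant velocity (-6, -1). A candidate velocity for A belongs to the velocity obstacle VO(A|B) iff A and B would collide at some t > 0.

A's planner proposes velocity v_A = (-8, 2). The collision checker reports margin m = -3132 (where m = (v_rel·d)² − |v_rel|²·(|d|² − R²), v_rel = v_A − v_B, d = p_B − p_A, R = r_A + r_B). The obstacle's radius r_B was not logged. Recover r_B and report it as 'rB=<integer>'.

m = -3132
d = (10, 15);  v_rel = (-2, 3),  |v_rel|² = 13
v_rel×d = (-2)·(15) − (3)·(10) = -60
since m = R²·13 − (-60)²:  R² = (3600 + -3132) / 13 = 36
R = √36 = 6  ⇒  r_B = 6 − 5 = 1

rB=1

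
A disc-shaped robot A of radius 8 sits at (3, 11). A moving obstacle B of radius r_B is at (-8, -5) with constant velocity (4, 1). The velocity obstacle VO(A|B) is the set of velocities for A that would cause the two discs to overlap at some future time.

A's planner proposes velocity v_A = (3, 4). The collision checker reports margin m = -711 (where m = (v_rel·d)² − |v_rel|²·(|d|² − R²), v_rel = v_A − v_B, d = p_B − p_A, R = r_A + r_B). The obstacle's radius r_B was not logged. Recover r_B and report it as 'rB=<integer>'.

m = -711
d = (-11, -16);  v_rel = (-1, 3),  |v_rel|² = 10
v_rel×d = (-1)·(-16) − (3)·(-11) = 49
since m = R²·10 − 49²:  R² = (2401 + -711) / 10 = 169
R = √169 = 13  ⇒  r_B = 13 − 8 = 5

rB=5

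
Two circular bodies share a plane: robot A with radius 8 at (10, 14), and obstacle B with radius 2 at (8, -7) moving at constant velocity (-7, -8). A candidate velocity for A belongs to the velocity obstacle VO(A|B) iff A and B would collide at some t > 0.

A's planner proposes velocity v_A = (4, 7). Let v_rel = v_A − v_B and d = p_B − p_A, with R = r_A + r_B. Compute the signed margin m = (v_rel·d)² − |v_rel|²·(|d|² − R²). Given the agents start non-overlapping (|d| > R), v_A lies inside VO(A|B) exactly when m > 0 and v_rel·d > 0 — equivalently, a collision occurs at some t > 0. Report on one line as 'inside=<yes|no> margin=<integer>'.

d = (-2, -21),  |d|² = 445;  R = 8+2 = 10,  c = 445−10² = 345
v_rel = (11, 15),  |v_rel|² = 346;  v_rel·d = (11)·(-2) + (15)·(-21) = -337
346·t² + 674·t + 345 = 0  ⇒  m = (-337)² − 346·345 = -5801
m = -5801 < 0,  v_rel·d = -337 < 0  ⇒  outside

inside=no margin=-5801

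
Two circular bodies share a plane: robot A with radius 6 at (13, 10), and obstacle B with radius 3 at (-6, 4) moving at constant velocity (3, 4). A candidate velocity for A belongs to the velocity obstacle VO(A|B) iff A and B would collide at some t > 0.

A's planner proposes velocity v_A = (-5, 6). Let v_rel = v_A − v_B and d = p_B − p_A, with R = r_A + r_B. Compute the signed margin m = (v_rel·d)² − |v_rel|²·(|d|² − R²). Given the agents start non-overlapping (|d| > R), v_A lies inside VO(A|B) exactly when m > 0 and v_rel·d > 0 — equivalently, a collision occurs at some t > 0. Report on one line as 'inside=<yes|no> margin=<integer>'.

d = (-19, -6),  |d|² = 397;  R = 6+3 = 9,  c = 397−9² = 316
v_rel = (-8, 2),  |v_rel|² = 68;  v_rel·d = (-8)·(-19) + (2)·(-6) = 140
68·t² − 280·t + 316 = 0  ⇒  m = 140² − 68·316 = -1888
m = -1888 < 0,  v_rel·d = 140 > 0  ⇒  outside

inside=no margin=-1888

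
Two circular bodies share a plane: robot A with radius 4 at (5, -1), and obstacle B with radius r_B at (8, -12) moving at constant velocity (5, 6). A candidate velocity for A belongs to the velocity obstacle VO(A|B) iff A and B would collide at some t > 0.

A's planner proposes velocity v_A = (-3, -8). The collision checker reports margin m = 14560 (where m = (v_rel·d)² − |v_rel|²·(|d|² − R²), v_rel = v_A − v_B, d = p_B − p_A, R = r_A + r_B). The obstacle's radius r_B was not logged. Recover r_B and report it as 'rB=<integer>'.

m = 14560
d = (3, -11);  v_rel = (-8, -14),  |v_rel|² = 260
v_rel×d = (-8)·(-11) − (-14)·(3) = 130
since m = R²·260 − 130²:  R² = (16900 + 14560) / 260 = 121
R = √121 = 11  ⇒  r_B = 11 − 4 = 7

rB=7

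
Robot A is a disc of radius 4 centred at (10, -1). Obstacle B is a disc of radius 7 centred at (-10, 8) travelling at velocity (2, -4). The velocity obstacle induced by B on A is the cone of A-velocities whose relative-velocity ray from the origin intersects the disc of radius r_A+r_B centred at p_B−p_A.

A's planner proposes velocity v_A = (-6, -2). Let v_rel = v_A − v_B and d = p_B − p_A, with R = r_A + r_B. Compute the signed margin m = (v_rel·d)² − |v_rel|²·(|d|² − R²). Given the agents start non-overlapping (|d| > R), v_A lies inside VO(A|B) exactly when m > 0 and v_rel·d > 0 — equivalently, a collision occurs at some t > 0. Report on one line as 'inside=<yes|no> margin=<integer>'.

d = (-20, 9),  |d|² = 481;  R = 4+7 = 11,  c = 481−11² = 360
v_rel = (-8, 2),  |v_rel|² = 68;  v_rel·d = (-8)·(-20) + (2)·(9) = 178
68·t² − 356·t + 360 = 0  ⇒  m = 178² − 68·360 = 7204
m = 7204 > 0,  v_rel·d = 178 > 0  ⇒  inside

inside=yes margin=7204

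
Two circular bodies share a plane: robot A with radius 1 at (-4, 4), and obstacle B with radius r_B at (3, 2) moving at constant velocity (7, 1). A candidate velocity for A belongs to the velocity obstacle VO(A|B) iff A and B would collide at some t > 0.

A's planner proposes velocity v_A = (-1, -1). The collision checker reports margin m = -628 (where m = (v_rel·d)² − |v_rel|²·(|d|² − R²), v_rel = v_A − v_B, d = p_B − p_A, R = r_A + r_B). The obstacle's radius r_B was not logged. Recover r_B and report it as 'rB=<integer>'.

m = -628
d = (7, -2);  v_rel = (-8, -2),  |v_rel|² = 68
v_rel×d = (-8)·(-2) − (-2)·(7) = 30
since m = R²·68 − 30²:  R² = (900 + -628) / 68 = 4
R = √4 = 2  ⇒  r_B = 2 − 1 = 1

rB=1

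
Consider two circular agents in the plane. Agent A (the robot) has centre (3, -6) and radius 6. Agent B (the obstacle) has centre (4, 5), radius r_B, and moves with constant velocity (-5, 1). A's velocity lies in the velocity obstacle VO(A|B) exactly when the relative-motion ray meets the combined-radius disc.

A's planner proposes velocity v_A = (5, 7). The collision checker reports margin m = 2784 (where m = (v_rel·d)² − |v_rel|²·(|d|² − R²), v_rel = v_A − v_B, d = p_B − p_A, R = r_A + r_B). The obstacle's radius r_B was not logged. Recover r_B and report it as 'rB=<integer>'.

m = 2784
d = (1, 11);  v_rel = (10, 6),  |v_rel|² = 136
v_rel×d = (10)·(11) − (6)·(1) = 104
since m = R²·136 − 104²:  R² = (10816 + 2784) / 136 = 100
R = √100 = 10  ⇒  r_B = 10 − 6 = 4

rB=4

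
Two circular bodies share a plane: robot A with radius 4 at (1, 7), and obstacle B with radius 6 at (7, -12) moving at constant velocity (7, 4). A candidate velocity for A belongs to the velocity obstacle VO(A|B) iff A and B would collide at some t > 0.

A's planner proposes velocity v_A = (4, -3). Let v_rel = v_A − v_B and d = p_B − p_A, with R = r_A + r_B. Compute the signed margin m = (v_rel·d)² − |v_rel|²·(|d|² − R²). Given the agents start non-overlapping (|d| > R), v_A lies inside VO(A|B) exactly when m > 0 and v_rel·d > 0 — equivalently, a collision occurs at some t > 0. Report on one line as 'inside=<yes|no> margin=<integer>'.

d = (6, -19),  |d|² = 397;  R = 4+6 = 10,  c = 397−10² = 297
v_rel = (-3, -7),  |v_rel|² = 58;  v_rel·d = (-3)·(6) + (-7)·(-19) = 115
58·t² − 230·t + 297 = 0  ⇒  m = 115² − 58·297 = -4001
m = -4001 < 0,  v_rel·d = 115 > 0  ⇒  outside

inside=no margin=-4001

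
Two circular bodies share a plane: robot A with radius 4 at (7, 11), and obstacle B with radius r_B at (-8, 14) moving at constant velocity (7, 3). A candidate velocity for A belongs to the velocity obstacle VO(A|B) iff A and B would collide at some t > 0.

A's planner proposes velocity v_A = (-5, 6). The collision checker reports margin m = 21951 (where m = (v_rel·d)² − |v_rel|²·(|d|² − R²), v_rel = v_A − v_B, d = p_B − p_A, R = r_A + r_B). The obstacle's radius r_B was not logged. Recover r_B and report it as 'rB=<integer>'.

m = 21951
d = (-15, 3);  v_rel = (-12, 3),  |v_rel|² = 153
v_rel×d = (-12)·(3) − (3)·(-15) = 9
since m = R²·153 − 9²:  R² = (81 + 21951) / 153 = 144
R = √144 = 12  ⇒  r_B = 12 − 4 = 8

rB=8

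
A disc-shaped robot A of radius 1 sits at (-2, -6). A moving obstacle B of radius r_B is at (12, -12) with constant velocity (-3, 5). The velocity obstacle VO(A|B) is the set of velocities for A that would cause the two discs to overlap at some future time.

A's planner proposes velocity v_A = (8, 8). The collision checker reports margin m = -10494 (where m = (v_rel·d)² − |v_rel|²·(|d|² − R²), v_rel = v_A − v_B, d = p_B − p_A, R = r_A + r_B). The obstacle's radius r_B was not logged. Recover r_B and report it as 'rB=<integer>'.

m = -10494
d = (14, -6);  v_rel = (11, 3),  |v_rel|² = 130
v_rel×d = (11)·(-6) − (3)·(14) = -108
since m = R²·130 − (-108)²:  R² = (11664 + -10494) / 130 = 9
R = √9 = 3  ⇒  r_B = 3 − 1 = 2

rB=2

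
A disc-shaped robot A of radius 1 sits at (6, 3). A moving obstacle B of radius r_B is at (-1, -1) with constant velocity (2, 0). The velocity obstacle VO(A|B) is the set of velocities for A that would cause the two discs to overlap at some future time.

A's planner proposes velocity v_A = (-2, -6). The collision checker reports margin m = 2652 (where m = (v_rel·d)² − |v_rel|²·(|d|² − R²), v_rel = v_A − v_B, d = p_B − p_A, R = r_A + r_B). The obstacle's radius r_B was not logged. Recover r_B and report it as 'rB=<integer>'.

m = 2652
d = (-7, -4);  v_rel = (-4, -6),  |v_rel|² = 52
v_rel×d = (-4)·(-4) − (-6)·(-7) = -26
since m = R²·52 − (-26)²:  R² = (676 + 2652) / 52 = 64
R = √64 = 8  ⇒  r_B = 8 − 1 = 7

rB=7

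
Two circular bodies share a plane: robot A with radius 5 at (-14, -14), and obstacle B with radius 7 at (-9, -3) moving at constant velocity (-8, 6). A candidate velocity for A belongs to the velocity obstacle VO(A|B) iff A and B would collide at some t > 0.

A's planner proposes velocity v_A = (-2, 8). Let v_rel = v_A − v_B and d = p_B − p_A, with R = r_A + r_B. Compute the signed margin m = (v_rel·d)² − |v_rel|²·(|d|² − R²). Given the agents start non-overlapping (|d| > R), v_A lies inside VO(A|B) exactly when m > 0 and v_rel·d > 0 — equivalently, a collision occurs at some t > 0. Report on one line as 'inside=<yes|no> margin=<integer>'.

d = (5, 11),  |d|² = 146;  R = 5+7 = 12,  c = 146−12² = 2
v_rel = (6, 2),  |v_rel|² = 40;  v_rel·d = (6)·(5) + (2)·(11) = 52
40·t² − 104·t + 2 = 0  ⇒  m = 52² − 40·2 = 2624
m = 2624 > 0,  v_rel·d = 52 > 0  ⇒  inside

inside=yes margin=2624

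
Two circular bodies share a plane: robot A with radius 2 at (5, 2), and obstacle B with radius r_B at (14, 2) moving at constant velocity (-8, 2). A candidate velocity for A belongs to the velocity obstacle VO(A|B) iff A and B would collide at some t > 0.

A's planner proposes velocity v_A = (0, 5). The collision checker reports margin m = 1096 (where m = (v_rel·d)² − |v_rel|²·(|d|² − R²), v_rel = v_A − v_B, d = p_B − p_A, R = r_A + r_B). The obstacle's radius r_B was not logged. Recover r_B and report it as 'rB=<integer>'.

m = 1096
d = (9, 0);  v_rel = (8, 3),  |v_rel|² = 73
v_rel×d = (8)·(0) − (3)·(9) = -27
since m = R²·73 − (-27)²:  R² = (729 + 1096) / 73 = 25
R = √25 = 5  ⇒  r_B = 5 − 2 = 3

rB=3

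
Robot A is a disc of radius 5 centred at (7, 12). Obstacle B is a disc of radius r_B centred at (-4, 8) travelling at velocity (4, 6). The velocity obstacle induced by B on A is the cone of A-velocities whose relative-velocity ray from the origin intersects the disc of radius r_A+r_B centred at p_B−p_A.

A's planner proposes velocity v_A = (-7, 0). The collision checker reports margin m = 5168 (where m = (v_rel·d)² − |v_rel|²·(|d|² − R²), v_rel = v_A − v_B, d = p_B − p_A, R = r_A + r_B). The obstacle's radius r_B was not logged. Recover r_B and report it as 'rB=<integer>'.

m = 5168
d = (-11, -4);  v_rel = (-11, -6),  |v_rel|² = 157
v_rel×d = (-11)·(-4) − (-6)·(-11) = -22
since m = R²·157 − (-22)²:  R² = (484 + 5168) / 157 = 36
R = √36 = 6  ⇒  r_B = 6 − 5 = 1

rB=1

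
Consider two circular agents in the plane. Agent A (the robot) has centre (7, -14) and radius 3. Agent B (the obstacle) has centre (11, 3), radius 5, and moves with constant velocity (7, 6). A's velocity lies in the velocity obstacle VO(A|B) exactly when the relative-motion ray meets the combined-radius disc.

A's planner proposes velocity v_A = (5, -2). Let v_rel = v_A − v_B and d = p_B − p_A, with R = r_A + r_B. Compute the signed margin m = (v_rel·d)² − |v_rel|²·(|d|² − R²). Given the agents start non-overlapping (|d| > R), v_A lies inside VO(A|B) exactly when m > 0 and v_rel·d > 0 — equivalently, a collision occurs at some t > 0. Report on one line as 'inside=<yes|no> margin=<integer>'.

d = (4, 17),  |d|² = 305;  R = 3+5 = 8,  c = 305−8² = 241
v_rel = (-2, -8),  |v_rel|² = 68;  v_rel·d = (-2)·(4) + (-8)·(17) = -144
68·t² + 288·t + 241 = 0  ⇒  m = (-144)² − 68·241 = 4348
m = 4348 > 0,  v_rel·d = -144 < 0  ⇒  outside

inside=no margin=4348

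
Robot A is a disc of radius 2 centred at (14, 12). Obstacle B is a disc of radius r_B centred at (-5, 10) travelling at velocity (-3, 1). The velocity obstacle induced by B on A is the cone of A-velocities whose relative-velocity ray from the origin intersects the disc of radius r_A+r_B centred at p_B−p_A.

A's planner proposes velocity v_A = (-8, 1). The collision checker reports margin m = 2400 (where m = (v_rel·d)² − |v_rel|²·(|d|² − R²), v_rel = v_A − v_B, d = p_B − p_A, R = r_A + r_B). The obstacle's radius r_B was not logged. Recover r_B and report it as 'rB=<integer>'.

m = 2400
d = (-19, -2);  v_rel = (-5, 0),  |v_rel|² = 25
v_rel×d = (-5)·(-2) − (0)·(-19) = 10
since m = R²·25 − 10²:  R² = (100 + 2400) / 25 = 100
R = √100 = 10  ⇒  r_B = 10 − 2 = 8

rB=8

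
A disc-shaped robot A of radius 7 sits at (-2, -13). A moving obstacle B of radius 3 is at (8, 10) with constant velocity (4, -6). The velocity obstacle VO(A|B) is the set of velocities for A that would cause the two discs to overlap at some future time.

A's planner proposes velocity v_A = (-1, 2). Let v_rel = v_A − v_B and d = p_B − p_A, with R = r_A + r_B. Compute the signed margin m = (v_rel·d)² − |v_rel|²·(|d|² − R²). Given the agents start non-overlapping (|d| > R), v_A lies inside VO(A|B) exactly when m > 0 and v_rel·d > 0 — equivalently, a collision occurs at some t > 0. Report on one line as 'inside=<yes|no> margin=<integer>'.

d = (10, 23),  |d|² = 629;  R = 7+3 = 10,  c = 629−10² = 529
v_rel = (-5, 8),  |v_rel|² = 89;  v_rel·d = (-5)·(10) + (8)·(23) = 134
89·t² − 268·t + 529 = 0  ⇒  m = 134² − 89·529 = -29125
m = -29125 < 0,  v_rel·d = 134 > 0  ⇒  outside

inside=no margin=-29125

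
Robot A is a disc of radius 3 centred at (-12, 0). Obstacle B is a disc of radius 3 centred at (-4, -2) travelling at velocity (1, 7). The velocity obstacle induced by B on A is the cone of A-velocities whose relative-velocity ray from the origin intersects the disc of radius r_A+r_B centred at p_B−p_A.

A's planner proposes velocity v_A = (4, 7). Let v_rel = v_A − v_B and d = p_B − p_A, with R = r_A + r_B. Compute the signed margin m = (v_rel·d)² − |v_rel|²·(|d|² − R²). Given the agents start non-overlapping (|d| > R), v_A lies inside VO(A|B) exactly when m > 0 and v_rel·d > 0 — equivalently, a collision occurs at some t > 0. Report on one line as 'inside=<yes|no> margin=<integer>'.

d = (8, -2),  |d|² = 68;  R = 3+3 = 6,  c = 68−6² = 32
v_rel = (3, 0),  |v_rel|² = 9;  v_rel·d = (3)·(8) + (0)·(-2) = 24
9·t² − 48·t + 32 = 0  ⇒  m = 24² − 9·32 = 288
m = 288 > 0,  v_rel·d = 24 > 0  ⇒  inside

inside=yes margin=288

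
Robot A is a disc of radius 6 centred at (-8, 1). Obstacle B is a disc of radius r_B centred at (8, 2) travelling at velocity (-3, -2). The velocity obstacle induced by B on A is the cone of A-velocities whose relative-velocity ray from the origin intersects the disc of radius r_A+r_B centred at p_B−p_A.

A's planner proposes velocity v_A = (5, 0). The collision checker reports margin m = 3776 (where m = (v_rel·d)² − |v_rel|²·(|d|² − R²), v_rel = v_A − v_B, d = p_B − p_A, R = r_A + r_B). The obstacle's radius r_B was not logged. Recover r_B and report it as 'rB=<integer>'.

m = 3776
d = (16, 1);  v_rel = (8, 2),  |v_rel|² = 68
v_rel×d = (8)·(1) − (2)·(16) = -24
since m = R²·68 − (-24)²:  R² = (576 + 3776) / 68 = 64
R = √64 = 8  ⇒  r_B = 8 − 6 = 2

rB=2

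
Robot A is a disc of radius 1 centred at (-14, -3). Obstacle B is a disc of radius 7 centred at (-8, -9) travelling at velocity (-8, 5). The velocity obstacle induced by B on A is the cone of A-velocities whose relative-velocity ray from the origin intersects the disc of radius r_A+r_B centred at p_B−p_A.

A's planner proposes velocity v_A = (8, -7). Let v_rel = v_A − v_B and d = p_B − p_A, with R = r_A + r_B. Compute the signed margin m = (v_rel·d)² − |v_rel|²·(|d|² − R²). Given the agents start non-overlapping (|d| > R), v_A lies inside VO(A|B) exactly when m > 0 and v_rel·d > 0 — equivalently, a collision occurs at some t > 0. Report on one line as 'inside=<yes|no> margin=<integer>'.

d = (6, -6),  |d|² = 72;  R = 1+7 = 8,  c = 72−8² = 8
v_rel = (16, -12),  |v_rel|² = 400;  v_rel·d = (16)·(6) + (-12)·(-6) = 168
400·t² − 336·t + 8 = 0  ⇒  m = 168² − 400·8 = 25024
m = 25024 > 0,  v_rel·d = 168 > 0  ⇒  inside

inside=yes margin=25024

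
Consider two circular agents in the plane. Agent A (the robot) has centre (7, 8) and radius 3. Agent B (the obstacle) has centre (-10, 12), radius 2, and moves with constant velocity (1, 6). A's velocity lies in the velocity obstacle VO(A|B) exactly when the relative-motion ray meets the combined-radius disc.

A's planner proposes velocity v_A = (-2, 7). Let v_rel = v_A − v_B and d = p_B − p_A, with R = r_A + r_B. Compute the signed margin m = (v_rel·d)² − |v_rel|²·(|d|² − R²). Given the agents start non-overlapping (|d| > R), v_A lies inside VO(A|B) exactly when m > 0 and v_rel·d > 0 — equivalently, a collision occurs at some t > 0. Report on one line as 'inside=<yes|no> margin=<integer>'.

d = (-17, 4),  |d|² = 305;  R = 3+2 = 5,  c = 305−5² = 280
v_rel = (-3, 1),  |v_rel|² = 10;  v_rel·d = (-3)·(-17) + (1)·(4) = 55
10·t² − 110·t + 280 = 0  ⇒  m = 55² − 10·280 = 225
m = 225 > 0,  v_rel·d = 55 > 0  ⇒  inside

inside=yes margin=225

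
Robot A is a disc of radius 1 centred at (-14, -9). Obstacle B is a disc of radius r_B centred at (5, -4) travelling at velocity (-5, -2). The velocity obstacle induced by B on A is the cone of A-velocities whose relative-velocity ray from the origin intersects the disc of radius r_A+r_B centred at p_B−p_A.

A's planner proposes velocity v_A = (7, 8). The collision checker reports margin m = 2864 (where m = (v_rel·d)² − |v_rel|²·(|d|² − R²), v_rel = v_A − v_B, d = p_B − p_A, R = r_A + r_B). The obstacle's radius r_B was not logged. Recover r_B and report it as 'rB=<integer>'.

m = 2864
d = (19, 5);  v_rel = (12, 10),  |v_rel|² = 244
v_rel×d = (12)·(5) − (10)·(19) = -130
since m = R²·244 − (-130)²:  R² = (16900 + 2864) / 244 = 81
R = √81 = 9  ⇒  r_B = 9 − 1 = 8

rB=8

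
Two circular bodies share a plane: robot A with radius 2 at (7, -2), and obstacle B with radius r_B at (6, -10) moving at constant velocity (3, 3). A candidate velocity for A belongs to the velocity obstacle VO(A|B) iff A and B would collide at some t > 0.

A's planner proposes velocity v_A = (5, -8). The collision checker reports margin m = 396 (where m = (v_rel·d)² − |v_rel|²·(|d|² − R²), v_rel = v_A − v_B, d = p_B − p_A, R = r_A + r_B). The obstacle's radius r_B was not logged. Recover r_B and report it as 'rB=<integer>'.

m = 396
d = (-1, -8);  v_rel = (2, -11),  |v_rel|² = 125
v_rel×d = (2)·(-8) − (-11)·(-1) = -27
since m = R²·125 − (-27)²:  R² = (729 + 396) / 125 = 9
R = √9 = 3  ⇒  r_B = 3 − 2 = 1

rB=1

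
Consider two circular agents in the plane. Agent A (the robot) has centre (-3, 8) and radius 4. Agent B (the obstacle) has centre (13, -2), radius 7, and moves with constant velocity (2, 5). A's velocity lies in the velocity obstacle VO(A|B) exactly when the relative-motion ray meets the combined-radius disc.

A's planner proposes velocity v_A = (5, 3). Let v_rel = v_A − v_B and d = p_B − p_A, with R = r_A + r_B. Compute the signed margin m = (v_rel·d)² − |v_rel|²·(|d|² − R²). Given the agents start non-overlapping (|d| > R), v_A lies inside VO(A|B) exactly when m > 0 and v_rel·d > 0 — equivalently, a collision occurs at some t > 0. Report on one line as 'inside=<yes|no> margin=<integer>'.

d = (16, -10),  |d|² = 356;  R = 4+7 = 11,  c = 356−11² = 235
v_rel = (3, -2),  |v_rel|² = 13;  v_rel·d = (3)·(16) + (-2)·(-10) = 68
13·t² − 136·t + 235 = 0  ⇒  m = 68² − 13·235 = 1569
m = 1569 > 0,  v_rel·d = 68 > 0  ⇒  inside

inside=yes margin=1569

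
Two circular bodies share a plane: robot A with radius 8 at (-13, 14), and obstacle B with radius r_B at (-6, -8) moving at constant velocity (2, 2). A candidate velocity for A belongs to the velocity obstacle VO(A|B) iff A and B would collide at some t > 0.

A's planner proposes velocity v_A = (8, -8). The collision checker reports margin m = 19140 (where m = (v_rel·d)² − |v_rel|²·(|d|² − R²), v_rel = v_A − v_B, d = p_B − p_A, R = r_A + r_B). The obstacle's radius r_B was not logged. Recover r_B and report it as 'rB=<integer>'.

m = 19140
d = (7, -22);  v_rel = (6, -10),  |v_rel|² = 136
v_rel×d = (6)·(-22) − (-10)·(7) = -62
since m = R²·136 − (-62)²:  R² = (3844 + 19140) / 136 = 169
R = √169 = 13  ⇒  r_B = 13 − 8 = 5

rB=5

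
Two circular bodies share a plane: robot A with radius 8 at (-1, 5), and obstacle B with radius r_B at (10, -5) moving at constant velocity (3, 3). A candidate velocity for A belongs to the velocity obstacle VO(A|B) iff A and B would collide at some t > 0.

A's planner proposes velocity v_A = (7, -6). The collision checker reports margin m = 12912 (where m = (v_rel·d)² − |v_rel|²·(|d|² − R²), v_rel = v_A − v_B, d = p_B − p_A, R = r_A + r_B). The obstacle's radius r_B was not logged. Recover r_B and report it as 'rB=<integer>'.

m = 12912
d = (11, -10);  v_rel = (4, -9),  |v_rel|² = 97
v_rel×d = (4)·(-10) − (-9)·(11) = 59
since m = R²·97 − 59²:  R² = (3481 + 12912) / 97 = 169
R = √169 = 13  ⇒  r_B = 13 − 8 = 5

rB=5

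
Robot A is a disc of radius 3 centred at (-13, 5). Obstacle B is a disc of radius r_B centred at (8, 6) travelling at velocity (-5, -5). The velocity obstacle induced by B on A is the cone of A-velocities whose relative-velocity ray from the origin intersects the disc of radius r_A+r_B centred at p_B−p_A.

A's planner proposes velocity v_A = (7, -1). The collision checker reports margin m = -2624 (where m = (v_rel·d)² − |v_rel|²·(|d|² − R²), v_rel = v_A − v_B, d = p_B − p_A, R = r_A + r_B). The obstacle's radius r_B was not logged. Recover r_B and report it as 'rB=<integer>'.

m = -2624
d = (21, 1);  v_rel = (12, 4),  |v_rel|² = 160
v_rel×d = (12)·(1) − (4)·(21) = -72
since m = R²·160 − (-72)²:  R² = (5184 + -2624) / 160 = 16
R = √16 = 4  ⇒  r_B = 4 − 3 = 1

rB=1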